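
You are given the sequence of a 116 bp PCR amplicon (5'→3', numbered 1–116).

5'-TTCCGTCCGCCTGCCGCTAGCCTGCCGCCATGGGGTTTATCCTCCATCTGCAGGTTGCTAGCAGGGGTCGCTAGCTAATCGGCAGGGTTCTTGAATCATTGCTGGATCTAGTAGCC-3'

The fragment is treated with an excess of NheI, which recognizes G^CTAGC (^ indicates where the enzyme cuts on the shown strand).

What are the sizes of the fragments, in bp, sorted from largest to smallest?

46, 41, 16, 13 bp

NheI sites (GCTAGC) start at positions 16, 57, 70.
NheI cuts after the first base of each site, so after positions 16, 57, 70.
Linear molecule, 3 cuts → 4 fragments:
  1–16 → 16 bp
  17–57 → 41 bp
  58–70 → 13 bp
  71–116 → 46 bp
Sorted largest to smallest: 46, 41, 16, 13 bp.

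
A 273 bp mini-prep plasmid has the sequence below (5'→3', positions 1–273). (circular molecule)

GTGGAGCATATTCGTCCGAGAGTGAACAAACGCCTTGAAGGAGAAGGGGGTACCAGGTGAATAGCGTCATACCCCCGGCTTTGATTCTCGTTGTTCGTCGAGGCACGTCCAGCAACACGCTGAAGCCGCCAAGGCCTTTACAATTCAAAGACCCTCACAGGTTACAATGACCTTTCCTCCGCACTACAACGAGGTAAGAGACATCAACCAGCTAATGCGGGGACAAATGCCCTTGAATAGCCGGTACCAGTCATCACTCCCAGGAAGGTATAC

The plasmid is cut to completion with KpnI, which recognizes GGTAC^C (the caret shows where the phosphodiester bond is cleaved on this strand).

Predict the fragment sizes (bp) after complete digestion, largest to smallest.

KpnI sites (GGTACC) start at positions 49, 243.
KpnI cuts after base 5 of each site (before the last base), so after positions 53, 247.
Circular molecule, 2 cuts → 2 fragments:
  54–247 → 194 bp
  248–273 then 1–53 → 26 + 53 = 79 bp
Sorted largest to smallest: 194, 79 bp.

194, 79 bp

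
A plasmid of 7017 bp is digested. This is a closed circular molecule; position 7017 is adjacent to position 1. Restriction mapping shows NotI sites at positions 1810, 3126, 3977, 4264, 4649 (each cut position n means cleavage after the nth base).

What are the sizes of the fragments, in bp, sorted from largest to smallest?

Circular molecule, 5 cuts → 5 fragments:
  3126 − 1810 = 1316 bp
  3977 − 3126 = 851 bp
  4264 − 3977 = 287 bp
  4649 − 4264 = 385 bp
  wrap: 7017 − 4649 + 1810 = 4178 bp
Sorted largest to smallest: 4178, 1316, 851, 385, 287 bp.

4178, 1316, 851, 385, 287 bp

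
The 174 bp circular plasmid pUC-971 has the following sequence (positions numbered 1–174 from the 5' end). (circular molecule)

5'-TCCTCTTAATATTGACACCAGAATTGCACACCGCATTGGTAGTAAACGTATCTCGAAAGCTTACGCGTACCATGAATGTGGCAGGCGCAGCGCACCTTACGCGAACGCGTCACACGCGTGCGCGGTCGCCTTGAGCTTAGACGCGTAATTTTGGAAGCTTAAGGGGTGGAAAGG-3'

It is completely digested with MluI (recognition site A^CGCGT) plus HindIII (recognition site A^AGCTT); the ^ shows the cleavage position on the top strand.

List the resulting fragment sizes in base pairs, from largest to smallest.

76, 42, 27, 14, 9, 6 bp

MluI sites (ACGCGT) start at positions 63, 105, 114, 141.
MluI cuts after the first base of each site, so after positions 63, 105, 114, 141.
HindIII sites (AAGCTT) start at positions 57, 155.
HindIII cuts after the first base of each site, so after positions 57, 155.
Combined cut positions: 57, 63, 105, 114, 141, 155.
Circular molecule, 6 cuts → 6 fragments:
  58–63 → 6 bp
  64–105 → 42 bp
  106–114 → 9 bp
  115–141 → 27 bp
  142–155 → 14 bp
  156–174 then 1–57 → 19 + 57 = 76 bp
Sorted largest to smallest: 76, 42, 27, 14, 9, 6 bp.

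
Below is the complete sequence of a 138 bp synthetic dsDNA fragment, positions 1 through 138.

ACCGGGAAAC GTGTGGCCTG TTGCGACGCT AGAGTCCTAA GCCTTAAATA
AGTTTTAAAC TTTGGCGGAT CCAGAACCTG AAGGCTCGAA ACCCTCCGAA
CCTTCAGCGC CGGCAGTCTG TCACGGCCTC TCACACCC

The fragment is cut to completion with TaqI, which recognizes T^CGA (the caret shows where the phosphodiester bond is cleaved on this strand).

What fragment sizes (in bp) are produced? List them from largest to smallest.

The TaqI site (TCGA) starts at position 86.
TaqI cuts after the first base of each site, so after position 86.
Linear molecule, 1 cut → 2 fragments:
  1–86 → 86 bp
  87–138 → 52 bp
Sorted largest to smallest: 86, 52 bp.

86, 52 bp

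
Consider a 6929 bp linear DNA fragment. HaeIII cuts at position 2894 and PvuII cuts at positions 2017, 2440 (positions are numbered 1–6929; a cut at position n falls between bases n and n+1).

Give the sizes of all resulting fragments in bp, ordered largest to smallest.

4035, 2017, 454, 423 bp

Combined cut positions (sorted): 2017, 2440, 2894.
Linear molecule, 3 cuts → 4 fragments:
  2017 − 0 = 2017 bp
  2440 − 2017 = 423 bp
  2894 − 2440 = 454 bp
  6929 − 2894 = 4035 bp
Sorted largest to smallest: 4035, 2017, 454, 423 bp.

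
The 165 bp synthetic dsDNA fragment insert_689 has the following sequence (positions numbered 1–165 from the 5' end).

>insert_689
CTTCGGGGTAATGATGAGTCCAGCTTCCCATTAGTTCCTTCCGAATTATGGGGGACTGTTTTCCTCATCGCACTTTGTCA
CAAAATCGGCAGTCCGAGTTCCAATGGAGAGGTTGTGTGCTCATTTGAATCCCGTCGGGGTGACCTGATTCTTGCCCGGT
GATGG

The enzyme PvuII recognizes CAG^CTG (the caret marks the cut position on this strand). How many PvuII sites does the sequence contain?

No occurrence of CAGCTG is present in the sequence.
PvuII does not cut: 0 sites.

0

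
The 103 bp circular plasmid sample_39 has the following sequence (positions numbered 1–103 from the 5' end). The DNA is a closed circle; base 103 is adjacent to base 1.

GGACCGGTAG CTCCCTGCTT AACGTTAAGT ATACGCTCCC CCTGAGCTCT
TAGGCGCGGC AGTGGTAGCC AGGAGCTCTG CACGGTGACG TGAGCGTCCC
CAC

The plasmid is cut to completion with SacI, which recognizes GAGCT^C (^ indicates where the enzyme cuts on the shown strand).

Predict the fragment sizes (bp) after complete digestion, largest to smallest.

74, 29 bp

SacI sites (GAGCTC) start at positions 44, 73.
SacI cuts after base 5 of each site (before the last base), so after positions 48, 77.
Circular molecule, 2 cuts → 2 fragments:
  49–77 → 29 bp
  78–103 then 1–48 → 26 + 48 = 74 bp
Sorted largest to smallest: 74, 29 bp.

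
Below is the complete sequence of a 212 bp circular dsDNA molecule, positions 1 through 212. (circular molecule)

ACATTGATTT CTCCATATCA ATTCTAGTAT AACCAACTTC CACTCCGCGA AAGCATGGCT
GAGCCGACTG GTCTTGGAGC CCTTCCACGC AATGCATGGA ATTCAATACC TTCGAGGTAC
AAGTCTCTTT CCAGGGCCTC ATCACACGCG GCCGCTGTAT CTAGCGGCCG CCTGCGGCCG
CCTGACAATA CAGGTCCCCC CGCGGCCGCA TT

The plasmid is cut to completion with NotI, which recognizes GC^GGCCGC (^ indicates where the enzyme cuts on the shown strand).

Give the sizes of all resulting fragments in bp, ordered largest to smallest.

158, 28, 16, 10 bp

NotI sites (GCGGCCGC) start at positions 148, 164, 174, 202.
NotI cuts after base 2 of each site, so after positions 149, 165, 175, 203.
Circular molecule, 4 cuts → 4 fragments:
  150–165 → 16 bp
  166–175 → 10 bp
  176–203 → 28 bp
  204–212 then 1–149 → 9 + 149 = 158 bp
Sorted largest to smallest: 158, 28, 16, 10 bp.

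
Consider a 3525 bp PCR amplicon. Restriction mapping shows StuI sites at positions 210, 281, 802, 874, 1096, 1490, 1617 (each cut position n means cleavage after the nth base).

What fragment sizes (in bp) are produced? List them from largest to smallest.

1908, 521, 394, 222, 210, 127, 72, 71 bp

Linear molecule, 7 cuts → 8 fragments:
  210 − 0 = 210 bp
  281 − 210 = 71 bp
  802 − 281 = 521 bp
  874 − 802 = 72 bp
  1096 − 874 = 222 bp
  1490 − 1096 = 394 bp
  1617 − 1490 = 127 bp
  3525 − 1617 = 1908 bp
Sorted largest to smallest: 1908, 521, 394, 222, 210, 127, 72, 71 bp.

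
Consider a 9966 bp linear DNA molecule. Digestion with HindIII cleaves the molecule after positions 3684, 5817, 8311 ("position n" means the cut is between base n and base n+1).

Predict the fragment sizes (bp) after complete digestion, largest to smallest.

Linear molecule, 3 cuts → 4 fragments:
  3684 − 0 = 3684 bp
  5817 − 3684 = 2133 bp
  8311 − 5817 = 2494 bp
  9966 − 8311 = 1655 bp
Sorted largest to smallest: 3684, 2494, 2133, 1655 bp.

3684, 2494, 2133, 1655 bp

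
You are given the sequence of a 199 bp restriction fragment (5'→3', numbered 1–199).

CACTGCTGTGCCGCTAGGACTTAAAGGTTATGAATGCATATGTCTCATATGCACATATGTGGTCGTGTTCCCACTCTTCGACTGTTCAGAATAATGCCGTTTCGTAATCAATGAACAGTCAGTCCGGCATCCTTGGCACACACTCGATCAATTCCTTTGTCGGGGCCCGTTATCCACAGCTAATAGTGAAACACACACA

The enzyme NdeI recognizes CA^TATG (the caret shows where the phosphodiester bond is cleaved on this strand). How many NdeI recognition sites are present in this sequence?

CATATG occurs starting at positions 37, 46, 54.
NdeI cuts at 3 sites.

3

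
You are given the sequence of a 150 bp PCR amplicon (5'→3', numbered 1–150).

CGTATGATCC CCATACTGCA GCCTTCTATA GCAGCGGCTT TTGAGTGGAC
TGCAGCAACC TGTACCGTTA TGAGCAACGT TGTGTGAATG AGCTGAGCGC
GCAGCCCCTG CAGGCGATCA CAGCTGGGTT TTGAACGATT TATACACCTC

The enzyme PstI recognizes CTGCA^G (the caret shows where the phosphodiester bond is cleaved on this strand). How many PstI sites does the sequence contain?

CTGCAG occurs starting at positions 16, 50, 108.
PstI cuts at 3 sites.

3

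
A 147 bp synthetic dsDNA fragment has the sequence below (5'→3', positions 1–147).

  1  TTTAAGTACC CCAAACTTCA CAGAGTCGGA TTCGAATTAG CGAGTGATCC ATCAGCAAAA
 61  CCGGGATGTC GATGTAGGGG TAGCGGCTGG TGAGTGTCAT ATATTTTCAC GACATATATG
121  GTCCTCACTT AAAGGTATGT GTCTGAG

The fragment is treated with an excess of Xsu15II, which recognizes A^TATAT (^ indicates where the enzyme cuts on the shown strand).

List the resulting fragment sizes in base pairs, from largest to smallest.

99, 33, 15 bp

Xsu15II sites (ATATAT) start at positions 99, 114.
Xsu15II cuts after the first base of each site, so after positions 99, 114.
Linear molecule, 2 cuts → 3 fragments:
  1–99 → 99 bp
  100–114 → 15 bp
  115–147 → 33 bp
Sorted largest to smallest: 99, 33, 15 bp.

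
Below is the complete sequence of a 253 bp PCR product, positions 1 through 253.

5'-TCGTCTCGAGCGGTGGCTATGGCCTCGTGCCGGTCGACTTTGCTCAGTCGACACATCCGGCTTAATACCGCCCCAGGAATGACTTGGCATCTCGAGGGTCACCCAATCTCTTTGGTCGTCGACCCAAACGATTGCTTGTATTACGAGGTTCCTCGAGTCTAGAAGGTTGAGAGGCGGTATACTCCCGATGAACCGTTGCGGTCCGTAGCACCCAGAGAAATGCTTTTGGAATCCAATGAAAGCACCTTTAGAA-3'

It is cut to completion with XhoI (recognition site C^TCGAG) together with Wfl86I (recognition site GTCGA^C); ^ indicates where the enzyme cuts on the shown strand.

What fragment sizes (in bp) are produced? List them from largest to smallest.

XhoI sites (CTCGAG) start at positions 5, 91, 152.
XhoI cuts after the first base of each site, so after positions 5, 91, 152.
Wfl86I sites (GTCGAC) start at positions 33, 47, 118.
Wfl86I cuts after base 5 of each site (before the last base), so after positions 37, 51, 122.
Combined cut positions: 5, 37, 51, 91, 122, 152.
Linear molecule, 6 cuts → 7 fragments:
  1–5 → 5 bp
  6–37 → 32 bp
  38–51 → 14 bp
  52–91 → 40 bp
  92–122 → 31 bp
  123–152 → 30 bp
  153–253 → 101 bp
Sorted largest to smallest: 101, 40, 32, 31, 30, 14, 5 bp.

101, 40, 32, 31, 30, 14, 5 bp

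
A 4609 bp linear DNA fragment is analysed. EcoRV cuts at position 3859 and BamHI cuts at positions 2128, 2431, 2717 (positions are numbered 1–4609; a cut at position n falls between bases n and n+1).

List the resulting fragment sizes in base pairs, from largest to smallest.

2128, 1142, 750, 303, 286 bp

Combined cut positions (sorted): 2128, 2431, 2717, 3859.
Linear molecule, 4 cuts → 5 fragments:
  2128 − 0 = 2128 bp
  2431 − 2128 = 303 bp
  2717 − 2431 = 286 bp
  3859 − 2717 = 1142 bp
  4609 − 3859 = 750 bp
Sorted largest to smallest: 2128, 1142, 750, 303, 286 bp.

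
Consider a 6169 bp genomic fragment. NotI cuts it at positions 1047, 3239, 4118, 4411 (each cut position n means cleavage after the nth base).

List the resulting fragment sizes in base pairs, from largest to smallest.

2192, 1758, 1047, 879, 293 bp

Linear molecule, 4 cuts → 5 fragments:
  1047 − 0 = 1047 bp
  3239 − 1047 = 2192 bp
  4118 − 3239 = 879 bp
  4411 − 4118 = 293 bp
  6169 − 4411 = 1758 bp
Sorted largest to smallest: 2192, 1758, 1047, 879, 293 bp.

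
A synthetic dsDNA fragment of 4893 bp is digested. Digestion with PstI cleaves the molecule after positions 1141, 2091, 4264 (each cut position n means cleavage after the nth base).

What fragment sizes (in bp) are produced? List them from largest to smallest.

2173, 1141, 950, 629 bp

Linear molecule, 3 cuts → 4 fragments:
  1141 − 0 = 1141 bp
  2091 − 1141 = 950 bp
  4264 − 2091 = 2173 bp
  4893 − 4264 = 629 bp
Sorted largest to smallest: 2173, 1141, 950, 629 bp.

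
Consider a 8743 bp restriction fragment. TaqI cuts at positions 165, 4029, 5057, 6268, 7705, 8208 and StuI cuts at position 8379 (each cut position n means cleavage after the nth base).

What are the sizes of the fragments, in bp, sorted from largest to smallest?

Combined cut positions (sorted): 165, 4029, 5057, 6268, 7705, 8208, 8379.
Linear molecule, 7 cuts → 8 fragments:
  165 − 0 = 165 bp
  4029 − 165 = 3864 bp
  5057 − 4029 = 1028 bp
  6268 − 5057 = 1211 bp
  7705 − 6268 = 1437 bp
  8208 − 7705 = 503 bp
  8379 − 8208 = 171 bp
  8743 − 8379 = 364 bp
Sorted largest to smallest: 3864, 1437, 1211, 1028, 503, 364, 171, 165 bp.

3864, 1437, 1211, 1028, 503, 364, 171, 165 bp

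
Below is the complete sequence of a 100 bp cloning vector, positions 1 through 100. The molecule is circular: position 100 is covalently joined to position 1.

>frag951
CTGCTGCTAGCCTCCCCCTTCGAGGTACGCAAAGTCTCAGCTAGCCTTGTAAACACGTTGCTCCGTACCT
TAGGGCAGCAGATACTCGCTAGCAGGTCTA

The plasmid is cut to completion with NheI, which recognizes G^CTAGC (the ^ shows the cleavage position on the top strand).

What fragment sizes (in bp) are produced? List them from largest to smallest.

48, 34, 18 bp

NheI sites (GCTAGC) start at positions 6, 40, 88.
NheI cuts after the first base of each site, so after positions 6, 40, 88.
Circular molecule, 3 cuts → 3 fragments:
  7–40 → 34 bp
  41–88 → 48 bp
  89–100 then 1–6 → 12 + 6 = 18 bp
Sorted largest to smallest: 48, 34, 18 bp.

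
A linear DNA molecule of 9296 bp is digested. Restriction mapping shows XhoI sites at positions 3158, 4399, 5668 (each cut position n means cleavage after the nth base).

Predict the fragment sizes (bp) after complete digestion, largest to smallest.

Linear molecule, 3 cuts → 4 fragments:
  3158 − 0 = 3158 bp
  4399 − 3158 = 1241 bp
  5668 − 4399 = 1269 bp
  9296 − 5668 = 3628 bp
Sorted largest to smallest: 3628, 3158, 1269, 1241 bp.

3628, 3158, 1269, 1241 bp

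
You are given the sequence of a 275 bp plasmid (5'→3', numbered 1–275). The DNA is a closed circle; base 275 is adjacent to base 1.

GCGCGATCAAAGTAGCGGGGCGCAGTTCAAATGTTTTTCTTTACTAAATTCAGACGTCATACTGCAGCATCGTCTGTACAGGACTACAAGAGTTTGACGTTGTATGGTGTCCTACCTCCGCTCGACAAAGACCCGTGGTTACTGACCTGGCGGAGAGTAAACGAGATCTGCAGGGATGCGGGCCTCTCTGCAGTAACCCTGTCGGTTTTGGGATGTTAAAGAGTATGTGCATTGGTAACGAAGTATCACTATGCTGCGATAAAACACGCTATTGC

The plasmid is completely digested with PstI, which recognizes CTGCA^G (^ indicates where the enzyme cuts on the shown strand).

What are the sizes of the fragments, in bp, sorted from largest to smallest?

149, 106, 20 bp

PstI sites (CTGCAG) start at positions 62, 168, 188.
PstI cuts after base 5 of each site (before the last base), so after positions 66, 172, 192.
Circular molecule, 3 cuts → 3 fragments:
  67–172 → 106 bp
  173–192 → 20 bp
  193–275 then 1–66 → 83 + 66 = 149 bp
Sorted largest to smallest: 149, 106, 20 bp.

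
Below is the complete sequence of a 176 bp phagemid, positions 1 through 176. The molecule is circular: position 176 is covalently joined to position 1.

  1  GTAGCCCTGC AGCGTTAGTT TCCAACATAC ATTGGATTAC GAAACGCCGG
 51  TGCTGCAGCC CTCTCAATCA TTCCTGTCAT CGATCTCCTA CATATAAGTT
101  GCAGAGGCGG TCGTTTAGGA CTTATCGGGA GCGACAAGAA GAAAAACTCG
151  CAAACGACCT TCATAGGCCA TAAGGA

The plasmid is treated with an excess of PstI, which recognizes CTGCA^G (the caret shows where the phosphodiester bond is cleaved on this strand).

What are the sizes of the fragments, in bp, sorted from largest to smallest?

130, 46 bp

PstI sites (CTGCAG) start at positions 7, 53.
PstI cuts after base 5 of each site (before the last base), so after positions 11, 57.
Circular molecule, 2 cuts → 2 fragments:
  12–57 → 46 bp
  58–176 then 1–11 → 119 + 11 = 130 bp
Sorted largest to smallest: 130, 46 bp.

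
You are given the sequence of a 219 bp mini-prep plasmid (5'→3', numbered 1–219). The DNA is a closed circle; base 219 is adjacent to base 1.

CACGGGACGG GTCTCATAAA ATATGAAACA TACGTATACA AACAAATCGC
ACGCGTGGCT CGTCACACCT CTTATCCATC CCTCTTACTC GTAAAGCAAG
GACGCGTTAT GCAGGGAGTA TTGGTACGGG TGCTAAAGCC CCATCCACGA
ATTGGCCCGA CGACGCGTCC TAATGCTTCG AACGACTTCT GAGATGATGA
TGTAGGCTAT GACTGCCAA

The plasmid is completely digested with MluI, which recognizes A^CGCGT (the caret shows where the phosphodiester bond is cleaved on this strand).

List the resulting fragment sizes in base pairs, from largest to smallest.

MluI sites (ACGCGT) start at positions 51, 102, 163.
MluI cuts after the first base of each site, so after positions 51, 102, 163.
Circular molecule, 3 cuts → 3 fragments:
  52–102 → 51 bp
  103–163 → 61 bp
  164–219 then 1–51 → 56 + 51 = 107 bp
Sorted largest to smallest: 107, 61, 51 bp.

107, 61, 51 bp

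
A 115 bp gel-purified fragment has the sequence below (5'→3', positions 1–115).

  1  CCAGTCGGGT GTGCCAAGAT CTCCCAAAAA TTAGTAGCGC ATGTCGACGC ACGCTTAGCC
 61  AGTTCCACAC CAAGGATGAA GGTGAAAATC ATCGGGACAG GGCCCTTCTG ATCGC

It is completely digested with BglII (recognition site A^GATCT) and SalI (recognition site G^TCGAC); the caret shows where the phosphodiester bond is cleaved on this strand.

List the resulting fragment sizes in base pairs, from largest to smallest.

72, 26, 17 bp

The BglII site (AGATCT) starts at position 17.
BglII cuts after the first base of each site, so after position 17.
The SalI site (GTCGAC) starts at position 43.
SalI cuts after the first base of each site, so after position 43.
Combined cut positions: 17, 43.
Linear molecule, 2 cuts → 3 fragments:
  1–17 → 17 bp
  18–43 → 26 bp
  44–115 → 72 bp
Sorted largest to smallest: 72, 26, 17 bp.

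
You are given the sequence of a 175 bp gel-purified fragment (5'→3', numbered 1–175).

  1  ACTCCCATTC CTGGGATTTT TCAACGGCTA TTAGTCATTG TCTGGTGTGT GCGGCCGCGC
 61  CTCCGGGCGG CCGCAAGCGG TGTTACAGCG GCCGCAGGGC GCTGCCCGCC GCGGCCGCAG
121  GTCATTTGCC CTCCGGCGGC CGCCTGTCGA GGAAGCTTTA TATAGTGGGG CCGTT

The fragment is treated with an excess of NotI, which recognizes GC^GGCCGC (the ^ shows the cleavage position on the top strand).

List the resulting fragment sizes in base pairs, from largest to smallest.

NotI sites (GCGGCCGC) start at positions 51, 67, 88, 111, 136.
NotI cuts after base 2 of each site, so after positions 52, 68, 89, 112, 137.
Linear molecule, 5 cuts → 6 fragments:
  1–52 → 52 bp
  53–68 → 16 bp
  69–89 → 21 bp
  90–112 → 23 bp
  113–137 → 25 bp
  138–175 → 38 bp
Sorted largest to smallest: 52, 38, 25, 23, 21, 16 bp.

52, 38, 25, 23, 21, 16 bp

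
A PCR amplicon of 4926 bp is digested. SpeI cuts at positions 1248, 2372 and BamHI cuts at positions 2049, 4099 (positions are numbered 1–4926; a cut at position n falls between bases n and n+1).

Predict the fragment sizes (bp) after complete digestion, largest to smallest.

Combined cut positions (sorted): 1248, 2049, 2372, 4099.
Linear molecule, 4 cuts → 5 fragments:
  1248 − 0 = 1248 bp
  2049 − 1248 = 801 bp
  2372 − 2049 = 323 bp
  4099 − 2372 = 1727 bp
  4926 − 4099 = 827 bp
Sorted largest to smallest: 1727, 1248, 827, 801, 323 bp.

1727, 1248, 827, 801, 323 bp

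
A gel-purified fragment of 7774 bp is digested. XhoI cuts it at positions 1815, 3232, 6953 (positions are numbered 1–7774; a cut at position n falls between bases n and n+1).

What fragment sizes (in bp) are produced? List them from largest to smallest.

3721, 1815, 1417, 821 bp

Linear molecule, 3 cuts → 4 fragments:
  1815 − 0 = 1815 bp
  3232 − 1815 = 1417 bp
  6953 − 3232 = 3721 bp
  7774 − 6953 = 821 bp
Sorted largest to smallest: 3721, 1815, 1417, 821 bp.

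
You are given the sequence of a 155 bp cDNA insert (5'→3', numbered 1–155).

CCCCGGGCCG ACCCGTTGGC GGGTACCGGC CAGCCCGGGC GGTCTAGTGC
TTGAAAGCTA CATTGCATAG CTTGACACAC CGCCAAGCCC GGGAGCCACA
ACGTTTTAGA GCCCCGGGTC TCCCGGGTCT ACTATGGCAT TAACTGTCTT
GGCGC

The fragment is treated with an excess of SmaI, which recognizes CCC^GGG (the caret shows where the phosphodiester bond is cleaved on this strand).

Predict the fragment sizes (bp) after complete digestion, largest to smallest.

54, 32, 31, 25, 9, 4 bp

SmaI sites (CCCGGG) start at positions 2, 34, 88, 113, 122.
SmaI cuts after base 3 of each site, so after positions 4, 36, 90, 115, 124.
Linear molecule, 5 cuts → 6 fragments:
  1–4 → 4 bp
  5–36 → 32 bp
  37–90 → 54 bp
  91–115 → 25 bp
  116–124 → 9 bp
  125–155 → 31 bp
Sorted largest to smallest: 54, 32, 31, 25, 9, 4 bp.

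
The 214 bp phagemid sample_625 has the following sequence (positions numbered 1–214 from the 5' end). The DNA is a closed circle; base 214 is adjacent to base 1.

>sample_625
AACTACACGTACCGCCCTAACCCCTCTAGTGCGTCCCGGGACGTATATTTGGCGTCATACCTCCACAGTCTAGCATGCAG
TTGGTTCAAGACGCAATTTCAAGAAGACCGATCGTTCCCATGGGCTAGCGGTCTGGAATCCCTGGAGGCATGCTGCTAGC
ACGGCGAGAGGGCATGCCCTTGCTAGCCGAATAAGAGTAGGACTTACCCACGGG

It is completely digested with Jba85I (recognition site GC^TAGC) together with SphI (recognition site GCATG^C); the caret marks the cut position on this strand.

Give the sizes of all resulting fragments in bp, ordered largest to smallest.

Jba85I sites (GCTAGC) start at positions 124, 155, 182.
Jba85I cuts after base 2 of each site, so after positions 125, 156, 183.
SphI sites (GCATGC) start at positions 73, 148, 172.
SphI cuts after base 5 of each site (before the last base), so after positions 77, 152, 176.
Combined cut positions: 77, 125, 152, 156, 176, 183.
Circular molecule, 6 cuts → 6 fragments:
  78–125 → 48 bp
  126–152 → 27 bp
  153–156 → 4 bp
  157–176 → 20 bp
  177–183 → 7 bp
  184–214 then 1–77 → 31 + 77 = 108 bp
Sorted largest to smallest: 108, 48, 27, 20, 7, 4 bp.

108, 48, 27, 20, 7, 4 bp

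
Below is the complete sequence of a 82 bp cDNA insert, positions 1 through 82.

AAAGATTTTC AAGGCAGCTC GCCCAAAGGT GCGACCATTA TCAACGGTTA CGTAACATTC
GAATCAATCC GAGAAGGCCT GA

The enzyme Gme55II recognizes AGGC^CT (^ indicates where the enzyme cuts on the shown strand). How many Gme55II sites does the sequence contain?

AGGCCT occurs starting at position 75.
Gme55II cuts at 1 site.

1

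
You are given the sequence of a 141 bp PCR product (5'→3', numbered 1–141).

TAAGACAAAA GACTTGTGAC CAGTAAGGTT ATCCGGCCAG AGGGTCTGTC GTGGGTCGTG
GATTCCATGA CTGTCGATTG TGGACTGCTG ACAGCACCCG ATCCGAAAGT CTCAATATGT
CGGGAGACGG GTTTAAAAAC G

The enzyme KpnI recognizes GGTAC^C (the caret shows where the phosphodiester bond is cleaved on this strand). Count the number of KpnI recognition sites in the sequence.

0

No occurrence of GGTACC is present in the sequence.
KpnI does not cut: 0 sites.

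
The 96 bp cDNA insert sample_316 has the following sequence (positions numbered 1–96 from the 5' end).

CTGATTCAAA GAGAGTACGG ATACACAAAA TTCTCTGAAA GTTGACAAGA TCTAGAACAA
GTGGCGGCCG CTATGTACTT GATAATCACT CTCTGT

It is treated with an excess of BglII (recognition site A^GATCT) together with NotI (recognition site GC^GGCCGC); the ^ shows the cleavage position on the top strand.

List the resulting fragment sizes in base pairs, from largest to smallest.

The BglII site (AGATCT) starts at position 48.
BglII cuts after the first base of each site, so after position 48.
The NotI site (GCGGCCGC) starts at position 64.
NotI cuts after base 2 of each site, so after position 65.
Combined cut positions: 48, 65.
Linear molecule, 2 cuts → 3 fragments:
  1–48 → 48 bp
  49–65 → 17 bp
  66–96 → 31 bp
Sorted largest to smallest: 48, 31, 17 bp.

48, 31, 17 bp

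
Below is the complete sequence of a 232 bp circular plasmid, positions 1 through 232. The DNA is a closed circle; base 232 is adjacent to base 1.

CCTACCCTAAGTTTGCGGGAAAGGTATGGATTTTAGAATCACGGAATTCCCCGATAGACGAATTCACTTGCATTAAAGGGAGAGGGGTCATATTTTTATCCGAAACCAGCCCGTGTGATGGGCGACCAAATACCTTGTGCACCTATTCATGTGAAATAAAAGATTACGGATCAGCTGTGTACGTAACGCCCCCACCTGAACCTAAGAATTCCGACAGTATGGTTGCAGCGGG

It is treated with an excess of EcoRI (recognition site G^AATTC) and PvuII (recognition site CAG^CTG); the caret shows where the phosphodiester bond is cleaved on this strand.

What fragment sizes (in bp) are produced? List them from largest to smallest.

114, 70, 32, 16 bp

EcoRI sites (GAATTC) start at positions 44, 60, 206.
EcoRI cuts after the first base of each site, so after positions 44, 60, 206.
The PvuII site (CAGCTG) starts at position 172.
PvuII cuts after base 3 of each site, so after position 174.
Combined cut positions: 44, 60, 174, 206.
Circular molecule, 4 cuts → 4 fragments:
  45–60 → 16 bp
  61–174 → 114 bp
  175–206 → 32 bp
  207–232 then 1–44 → 26 + 44 = 70 bp
Sorted largest to smallest: 114, 70, 32, 16 bp.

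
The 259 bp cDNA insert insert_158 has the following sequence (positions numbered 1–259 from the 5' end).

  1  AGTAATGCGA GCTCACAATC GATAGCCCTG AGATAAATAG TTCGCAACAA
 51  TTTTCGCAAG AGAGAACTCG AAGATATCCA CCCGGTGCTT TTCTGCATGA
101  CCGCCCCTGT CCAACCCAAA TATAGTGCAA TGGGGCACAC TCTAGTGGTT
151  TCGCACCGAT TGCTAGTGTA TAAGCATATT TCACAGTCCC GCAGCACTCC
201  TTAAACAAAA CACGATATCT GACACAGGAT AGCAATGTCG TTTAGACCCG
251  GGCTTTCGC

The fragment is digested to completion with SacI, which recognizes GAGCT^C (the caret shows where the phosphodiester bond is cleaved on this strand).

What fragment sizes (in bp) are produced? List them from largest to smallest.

The SacI site (GAGCTC) starts at position 9.
SacI cuts after base 5 of each site (before the last base), so after position 13.
Linear molecule, 1 cut → 2 fragments:
  1–13 → 13 bp
  14–259 → 246 bp
Sorted largest to smallest: 246, 13 bp.

246, 13 bp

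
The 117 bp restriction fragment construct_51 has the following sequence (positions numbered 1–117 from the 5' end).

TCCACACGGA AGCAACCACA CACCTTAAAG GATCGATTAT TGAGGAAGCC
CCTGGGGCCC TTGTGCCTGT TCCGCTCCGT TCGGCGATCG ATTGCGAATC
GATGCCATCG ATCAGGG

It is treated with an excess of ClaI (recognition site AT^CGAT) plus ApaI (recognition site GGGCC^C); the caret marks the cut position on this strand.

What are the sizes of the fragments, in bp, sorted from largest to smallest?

ClaI sites (ATCGAT) start at positions 32, 87, 98, 107.
ClaI cuts after base 2 of each site, so after positions 33, 88, 99, 108.
The ApaI site (GGGCCC) starts at position 55.
ApaI cuts after base 5 of each site (before the last base), so after position 59.
Combined cut positions: 33, 59, 88, 99, 108.
Linear molecule, 5 cuts → 6 fragments:
  1–33 → 33 bp
  34–59 → 26 bp
  60–88 → 29 bp
  89–99 → 11 bp
  100–108 → 9 bp
  109–117 → 9 bp
Sorted largest to smallest: 33, 29, 26, 11, 9, 9 bp.

33, 29, 26, 11, 9, 9 bp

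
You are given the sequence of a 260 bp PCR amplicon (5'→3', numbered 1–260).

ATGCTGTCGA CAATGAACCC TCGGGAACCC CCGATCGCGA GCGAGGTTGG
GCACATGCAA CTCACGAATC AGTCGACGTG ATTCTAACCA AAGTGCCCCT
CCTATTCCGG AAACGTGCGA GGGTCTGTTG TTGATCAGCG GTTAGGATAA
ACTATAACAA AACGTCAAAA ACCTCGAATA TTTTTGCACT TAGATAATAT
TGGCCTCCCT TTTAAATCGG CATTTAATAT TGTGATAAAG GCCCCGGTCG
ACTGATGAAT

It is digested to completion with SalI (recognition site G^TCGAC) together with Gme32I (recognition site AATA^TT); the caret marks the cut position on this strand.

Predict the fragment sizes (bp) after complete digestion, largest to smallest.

SalI sites (GTCGAC) start at positions 6, 72, 247.
SalI cuts after the first base of each site, so after positions 6, 72, 247.
Gme32I sites (AATATT) start at positions 177, 196, 226.
Gme32I cuts after base 4 of each site, so after positions 180, 199, 229.
Combined cut positions: 6, 72, 180, 199, 229, 247.
Linear molecule, 6 cuts → 7 fragments:
  1–6 → 6 bp
  7–72 → 66 bp
  73–180 → 108 bp
  181–199 → 19 bp
  200–229 → 30 bp
  230–247 → 18 bp
  248–260 → 13 bp
Sorted largest to smallest: 108, 66, 30, 19, 18, 13, 6 bp.

108, 66, 30, 19, 18, 13, 6 bp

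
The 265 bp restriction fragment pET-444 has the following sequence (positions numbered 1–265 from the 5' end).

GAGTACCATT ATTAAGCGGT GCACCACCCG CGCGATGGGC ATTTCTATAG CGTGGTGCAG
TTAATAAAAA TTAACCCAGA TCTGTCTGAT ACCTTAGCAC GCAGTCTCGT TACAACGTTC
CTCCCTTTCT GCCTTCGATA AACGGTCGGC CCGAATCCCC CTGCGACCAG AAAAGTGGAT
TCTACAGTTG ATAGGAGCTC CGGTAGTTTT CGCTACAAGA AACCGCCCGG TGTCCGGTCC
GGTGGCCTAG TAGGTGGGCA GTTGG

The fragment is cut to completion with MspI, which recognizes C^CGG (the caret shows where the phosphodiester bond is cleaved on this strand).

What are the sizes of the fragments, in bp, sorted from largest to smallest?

200, 27, 26, 7, 5 bp

MspI sites (CCGG) start at positions 200, 227, 234, 239.
MspI cuts after the first base of each site, so after positions 200, 227, 234, 239.
Linear molecule, 4 cuts → 5 fragments:
  1–200 → 200 bp
  201–227 → 27 bp
  228–234 → 7 bp
  235–239 → 5 bp
  240–265 → 26 bp
Sorted largest to smallest: 200, 27, 26, 7, 5 bp.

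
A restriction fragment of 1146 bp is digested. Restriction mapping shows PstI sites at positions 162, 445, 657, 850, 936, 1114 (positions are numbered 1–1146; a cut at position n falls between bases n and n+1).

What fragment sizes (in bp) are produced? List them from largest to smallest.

283, 212, 193, 178, 162, 86, 32 bp

Linear molecule, 6 cuts → 7 fragments:
  162 − 0 = 162 bp
  445 − 162 = 283 bp
  657 − 445 = 212 bp
  850 − 657 = 193 bp
  936 − 850 = 86 bp
  1114 − 936 = 178 bp
  1146 − 1114 = 32 bp
Sorted largest to smallest: 283, 212, 193, 178, 162, 86, 32 bp.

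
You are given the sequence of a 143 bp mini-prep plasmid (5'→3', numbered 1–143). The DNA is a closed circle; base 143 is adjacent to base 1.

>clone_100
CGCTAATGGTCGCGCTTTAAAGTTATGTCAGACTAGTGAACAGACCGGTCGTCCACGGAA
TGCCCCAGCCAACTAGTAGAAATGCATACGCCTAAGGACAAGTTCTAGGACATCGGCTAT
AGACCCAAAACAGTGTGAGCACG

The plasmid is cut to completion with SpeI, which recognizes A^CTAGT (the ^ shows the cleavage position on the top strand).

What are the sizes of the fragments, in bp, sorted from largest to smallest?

103, 40 bp

SpeI sites (ACTAGT) start at positions 32, 72.
SpeI cuts after the first base of each site, so after positions 32, 72.
Circular molecule, 2 cuts → 2 fragments:
  33–72 → 40 bp
  73–143 then 1–32 → 71 + 32 = 103 bp
Sorted largest to smallest: 103, 40 bp.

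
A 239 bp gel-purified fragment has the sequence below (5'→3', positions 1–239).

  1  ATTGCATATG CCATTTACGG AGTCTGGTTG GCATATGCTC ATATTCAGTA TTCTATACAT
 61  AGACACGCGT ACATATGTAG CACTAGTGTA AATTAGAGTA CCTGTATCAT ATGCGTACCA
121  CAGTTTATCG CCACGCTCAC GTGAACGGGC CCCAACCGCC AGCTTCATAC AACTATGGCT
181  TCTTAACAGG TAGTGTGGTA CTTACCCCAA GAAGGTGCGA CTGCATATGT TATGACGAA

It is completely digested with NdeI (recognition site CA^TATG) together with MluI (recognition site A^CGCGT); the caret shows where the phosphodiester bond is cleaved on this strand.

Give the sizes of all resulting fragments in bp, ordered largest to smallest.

116, 36, 32, 27, 14, 8, 6 bp

NdeI sites (CATATG) start at positions 5, 32, 72, 108, 224.
NdeI cuts after base 2 of each site, so after positions 6, 33, 73, 109, 225.
The MluI site (ACGCGT) starts at position 65.
MluI cuts after the first base of each site, so after position 65.
Combined cut positions: 6, 33, 65, 73, 109, 225.
Linear molecule, 6 cuts → 7 fragments:
  1–6 → 6 bp
  7–33 → 27 bp
  34–65 → 32 bp
  66–73 → 8 bp
  74–109 → 36 bp
  110–225 → 116 bp
  226–239 → 14 bp
Sorted largest to smallest: 116, 36, 32, 27, 14, 8, 6 bp.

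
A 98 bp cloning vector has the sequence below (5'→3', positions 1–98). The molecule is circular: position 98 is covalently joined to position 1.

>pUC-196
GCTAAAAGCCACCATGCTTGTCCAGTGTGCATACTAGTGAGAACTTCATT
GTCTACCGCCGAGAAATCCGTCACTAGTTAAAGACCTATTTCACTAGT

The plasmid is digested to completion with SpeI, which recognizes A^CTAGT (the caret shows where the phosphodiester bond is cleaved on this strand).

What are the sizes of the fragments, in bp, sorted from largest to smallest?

40, 38, 20 bp

SpeI sites (ACTAGT) start at positions 33, 73, 93.
SpeI cuts after the first base of each site, so after positions 33, 73, 93.
Circular molecule, 3 cuts → 3 fragments:
  34–73 → 40 bp
  74–93 → 20 bp
  94–98 then 1–33 → 5 + 33 = 38 bp
Sorted largest to smallest: 40, 38, 20 bp.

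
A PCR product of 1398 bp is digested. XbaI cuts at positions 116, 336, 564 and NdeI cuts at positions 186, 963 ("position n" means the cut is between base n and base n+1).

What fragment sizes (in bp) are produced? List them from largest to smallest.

435, 399, 228, 150, 116, 70 bp

Combined cut positions (sorted): 116, 186, 336, 564, 963.
Linear molecule, 5 cuts → 6 fragments:
  116 − 0 = 116 bp
  186 − 116 = 70 bp
  336 − 186 = 150 bp
  564 − 336 = 228 bp
  963 − 564 = 399 bp
  1398 − 963 = 435 bp
Sorted largest to smallest: 435, 399, 228, 150, 116, 70 bp.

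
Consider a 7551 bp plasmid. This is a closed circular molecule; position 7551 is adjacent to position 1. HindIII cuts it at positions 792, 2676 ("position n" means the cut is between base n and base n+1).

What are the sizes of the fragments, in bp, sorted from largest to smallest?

5667, 1884 bp

Circular molecule, 2 cuts → 2 fragments:
  2676 − 792 = 1884 bp
  wrap: 7551 − 2676 + 792 = 5667 bp
Sorted largest to smallest: 5667, 1884 bp.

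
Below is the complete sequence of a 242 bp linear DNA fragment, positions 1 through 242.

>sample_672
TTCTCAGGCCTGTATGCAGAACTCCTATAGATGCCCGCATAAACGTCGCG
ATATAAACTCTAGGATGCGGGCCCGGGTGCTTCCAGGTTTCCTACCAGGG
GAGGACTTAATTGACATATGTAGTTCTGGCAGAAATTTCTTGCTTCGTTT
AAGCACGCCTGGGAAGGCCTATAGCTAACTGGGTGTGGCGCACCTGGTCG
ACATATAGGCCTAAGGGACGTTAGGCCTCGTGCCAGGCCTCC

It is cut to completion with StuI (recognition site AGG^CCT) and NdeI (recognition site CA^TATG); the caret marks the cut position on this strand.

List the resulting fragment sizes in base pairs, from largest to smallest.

StuI sites (AGGCCT) start at positions 6, 165, 207, 223, 235.
StuI cuts after base 3 of each site, so after positions 8, 167, 209, 225, 237.
The NdeI site (CATATG) starts at position 115.
NdeI cuts after base 2 of each site, so after position 116.
Combined cut positions: 8, 116, 167, 209, 225, 237.
Linear molecule, 6 cuts → 7 fragments:
  1–8 → 8 bp
  9–116 → 108 bp
  117–167 → 51 bp
  168–209 → 42 bp
  210–225 → 16 bp
  226–237 → 12 bp
  238–242 → 5 bp
Sorted largest to smallest: 108, 51, 42, 16, 12, 8, 5 bp.

108, 51, 42, 16, 12, 8, 5 bp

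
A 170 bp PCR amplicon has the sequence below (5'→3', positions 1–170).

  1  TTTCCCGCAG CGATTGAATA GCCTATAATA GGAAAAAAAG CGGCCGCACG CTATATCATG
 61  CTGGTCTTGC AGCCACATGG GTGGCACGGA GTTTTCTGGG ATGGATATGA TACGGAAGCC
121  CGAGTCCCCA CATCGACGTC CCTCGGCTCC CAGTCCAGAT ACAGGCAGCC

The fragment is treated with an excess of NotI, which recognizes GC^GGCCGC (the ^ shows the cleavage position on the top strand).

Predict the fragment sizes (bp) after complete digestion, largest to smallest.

129, 41 bp

The NotI site (GCGGCCGC) starts at position 40.
NotI cuts after base 2 of each site, so after position 41.
Linear molecule, 1 cut → 2 fragments:
  1–41 → 41 bp
  42–170 → 129 bp
Sorted largest to smallest: 129, 41 bp.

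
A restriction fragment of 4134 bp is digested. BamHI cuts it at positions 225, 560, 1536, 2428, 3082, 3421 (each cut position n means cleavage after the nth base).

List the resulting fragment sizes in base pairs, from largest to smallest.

Linear molecule, 6 cuts → 7 fragments:
  225 − 0 = 225 bp
  560 − 225 = 335 bp
  1536 − 560 = 976 bp
  2428 − 1536 = 892 bp
  3082 − 2428 = 654 bp
  3421 − 3082 = 339 bp
  4134 − 3421 = 713 bp
Sorted largest to smallest: 976, 892, 713, 654, 339, 335, 225 bp.

976, 892, 713, 654, 339, 335, 225 bp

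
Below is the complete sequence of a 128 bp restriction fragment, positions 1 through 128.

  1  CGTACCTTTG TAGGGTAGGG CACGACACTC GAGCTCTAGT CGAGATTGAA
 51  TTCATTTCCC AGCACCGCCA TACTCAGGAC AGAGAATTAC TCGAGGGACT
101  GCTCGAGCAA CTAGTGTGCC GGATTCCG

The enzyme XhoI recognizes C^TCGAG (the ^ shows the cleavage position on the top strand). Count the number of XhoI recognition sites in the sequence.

CTCGAG occurs starting at positions 28, 90, 102.
XhoI cuts at 3 sites.

3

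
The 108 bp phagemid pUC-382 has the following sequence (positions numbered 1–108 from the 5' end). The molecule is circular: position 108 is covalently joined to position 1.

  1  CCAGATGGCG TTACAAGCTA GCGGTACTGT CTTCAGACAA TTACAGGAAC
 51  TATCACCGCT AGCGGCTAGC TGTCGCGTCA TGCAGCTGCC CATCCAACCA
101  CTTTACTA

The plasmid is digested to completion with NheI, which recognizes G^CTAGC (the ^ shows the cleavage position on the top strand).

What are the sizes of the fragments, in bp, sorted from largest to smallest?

NheI sites (GCTAGC) start at positions 17, 58, 65.
NheI cuts after the first base of each site, so after positions 17, 58, 65.
Circular molecule, 3 cuts → 3 fragments:
  18–58 → 41 bp
  59–65 → 7 bp
  66–108 then 1–17 → 43 + 17 = 60 bp
Sorted largest to smallest: 60, 41, 7 bp.

60, 41, 7 bp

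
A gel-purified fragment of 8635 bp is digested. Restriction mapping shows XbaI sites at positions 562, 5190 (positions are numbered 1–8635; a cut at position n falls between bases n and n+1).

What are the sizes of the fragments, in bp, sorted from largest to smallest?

Linear molecule, 2 cuts → 3 fragments:
  562 − 0 = 562 bp
  5190 − 562 = 4628 bp
  8635 − 5190 = 3445 bp
Sorted largest to smallest: 4628, 3445, 562 bp.

4628, 3445, 562 bp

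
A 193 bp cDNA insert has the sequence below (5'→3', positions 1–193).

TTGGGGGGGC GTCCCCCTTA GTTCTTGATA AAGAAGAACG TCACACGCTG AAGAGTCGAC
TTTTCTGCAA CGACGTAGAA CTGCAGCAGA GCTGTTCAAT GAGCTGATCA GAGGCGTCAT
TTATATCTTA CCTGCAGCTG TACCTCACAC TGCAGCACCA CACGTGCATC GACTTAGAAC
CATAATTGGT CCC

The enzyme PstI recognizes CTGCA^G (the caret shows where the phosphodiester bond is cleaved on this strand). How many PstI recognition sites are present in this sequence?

CTGCAG occurs starting at positions 81, 132, 150.
PstI cuts at 3 sites.

3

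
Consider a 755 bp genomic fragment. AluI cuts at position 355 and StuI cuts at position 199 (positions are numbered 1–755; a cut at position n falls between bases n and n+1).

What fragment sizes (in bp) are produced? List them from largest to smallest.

400, 199, 156 bp

Combined cut positions (sorted): 199, 355.
Linear molecule, 2 cuts → 3 fragments:
  199 − 0 = 199 bp
  355 − 199 = 156 bp
  755 − 355 = 400 bp
Sorted largest to smallest: 400, 199, 156 bp.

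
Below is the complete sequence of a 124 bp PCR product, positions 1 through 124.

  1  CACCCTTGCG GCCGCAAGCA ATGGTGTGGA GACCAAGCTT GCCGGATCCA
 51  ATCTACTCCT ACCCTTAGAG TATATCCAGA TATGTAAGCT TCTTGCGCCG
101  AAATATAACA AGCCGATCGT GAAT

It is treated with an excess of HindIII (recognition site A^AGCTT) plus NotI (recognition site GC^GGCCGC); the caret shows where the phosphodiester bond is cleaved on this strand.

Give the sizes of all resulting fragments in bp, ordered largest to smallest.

HindIII sites (AAGCTT) start at positions 35, 86.
HindIII cuts after the first base of each site, so after positions 35, 86.
The NotI site (GCGGCCGC) starts at position 8.
NotI cuts after base 2 of each site, so after position 9.
Combined cut positions: 9, 35, 86.
Linear molecule, 3 cuts → 4 fragments:
  1–9 → 9 bp
  10–35 → 26 bp
  36–86 → 51 bp
  87–124 → 38 bp
Sorted largest to smallest: 51, 38, 26, 9 bp.

51, 38, 26, 9 bp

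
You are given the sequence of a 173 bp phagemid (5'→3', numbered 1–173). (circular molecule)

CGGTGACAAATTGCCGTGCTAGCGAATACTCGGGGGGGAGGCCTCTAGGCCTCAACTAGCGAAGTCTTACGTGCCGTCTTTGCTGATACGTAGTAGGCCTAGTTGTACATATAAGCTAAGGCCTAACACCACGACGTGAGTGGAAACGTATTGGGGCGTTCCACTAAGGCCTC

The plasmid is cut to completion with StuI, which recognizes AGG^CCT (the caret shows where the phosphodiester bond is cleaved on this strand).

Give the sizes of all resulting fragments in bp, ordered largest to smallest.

48, 48, 45, 24, 8 bp

StuI sites (AGGCCT) start at positions 39, 47, 95, 119, 167.
StuI cuts after base 3 of each site, so after positions 41, 49, 97, 121, 169.
Circular molecule, 5 cuts → 5 fragments:
  42–49 → 8 bp
  50–97 → 48 bp
  98–121 → 24 bp
  122–169 → 48 bp
  170–173 then 1–41 → 4 + 41 = 45 bp
Sorted largest to smallest: 48, 48, 45, 24, 8 bp.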